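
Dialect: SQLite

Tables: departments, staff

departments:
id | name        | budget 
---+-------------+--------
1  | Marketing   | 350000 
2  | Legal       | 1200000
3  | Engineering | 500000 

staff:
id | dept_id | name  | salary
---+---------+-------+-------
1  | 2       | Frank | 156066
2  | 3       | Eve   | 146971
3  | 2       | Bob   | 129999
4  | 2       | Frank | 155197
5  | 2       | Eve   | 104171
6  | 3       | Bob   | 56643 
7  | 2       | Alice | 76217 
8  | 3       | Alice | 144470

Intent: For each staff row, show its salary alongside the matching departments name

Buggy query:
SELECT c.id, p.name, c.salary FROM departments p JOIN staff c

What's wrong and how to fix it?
Bug: Missing join condition: each staff row is matched to all departments rows instead of just its own

Fix: Add ON c.dept_id = p.id to the JOIN

Corrected query:
SELECT c.id, p.name, c.salary FROM departments p JOIN staff c ON c.dept_id = p.id

Result:
id | name        | salary
---+-------------+-------
1  | Legal       | 156066
2  | Engineering | 146971
3  | Legal       | 129999
4  | Legal       | 155197
5  | Legal       | 104171
6  | Engineering | 56643 
7  | Legal       | 76217 
8  | Engineering | 144470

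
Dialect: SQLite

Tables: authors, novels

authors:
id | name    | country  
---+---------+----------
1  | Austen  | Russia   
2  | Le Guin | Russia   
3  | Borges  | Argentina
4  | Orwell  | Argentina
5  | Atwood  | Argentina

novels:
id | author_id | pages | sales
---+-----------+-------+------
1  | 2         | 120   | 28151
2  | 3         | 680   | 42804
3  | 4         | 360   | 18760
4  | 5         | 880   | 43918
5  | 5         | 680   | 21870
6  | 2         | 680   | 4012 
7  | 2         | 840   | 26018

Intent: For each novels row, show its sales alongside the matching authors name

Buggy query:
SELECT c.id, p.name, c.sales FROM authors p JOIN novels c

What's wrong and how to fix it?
Bug: JOIN with no ON clause produces a cartesian product; every novels row pairs with every authors row

Fix: Add ON c.author_id = p.id to the JOIN

Corrected query:
SELECT c.id, p.name, c.sales FROM authors p JOIN novels c ON c.author_id = p.id

Result:
id | name    | sales
---+---------+------
1  | Le Guin | 28151
2  | Borges  | 42804
3  | Orwell  | 18760
4  | Atwood  | 43918
5  | Atwood  | 21870
6  | Le Guin | 4012 
7  | Le Guin | 26018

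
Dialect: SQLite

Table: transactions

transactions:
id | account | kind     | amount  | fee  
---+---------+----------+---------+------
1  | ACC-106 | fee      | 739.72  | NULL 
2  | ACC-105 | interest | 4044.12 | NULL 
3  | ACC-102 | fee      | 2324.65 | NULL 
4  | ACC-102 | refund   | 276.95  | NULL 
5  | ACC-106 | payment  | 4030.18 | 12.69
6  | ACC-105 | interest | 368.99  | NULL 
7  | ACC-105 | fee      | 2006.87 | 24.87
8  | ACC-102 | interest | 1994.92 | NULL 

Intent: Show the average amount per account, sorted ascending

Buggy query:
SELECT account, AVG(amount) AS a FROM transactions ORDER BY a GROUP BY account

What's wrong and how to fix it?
Bug: ORDER BY appears before GROUP BY; SQL clause order requires GROUP BY first

Fix: Move ORDER BY to the end, after GROUP BY

Corrected query:
SELECT account, AVG(amount) AS a FROM transactions GROUP BY account ORDER BY a

Result:
account | a          
--------+------------
ACC-102 | 1532.173333
ACC-105 | 2139.993333
ACC-106 | 2384.95    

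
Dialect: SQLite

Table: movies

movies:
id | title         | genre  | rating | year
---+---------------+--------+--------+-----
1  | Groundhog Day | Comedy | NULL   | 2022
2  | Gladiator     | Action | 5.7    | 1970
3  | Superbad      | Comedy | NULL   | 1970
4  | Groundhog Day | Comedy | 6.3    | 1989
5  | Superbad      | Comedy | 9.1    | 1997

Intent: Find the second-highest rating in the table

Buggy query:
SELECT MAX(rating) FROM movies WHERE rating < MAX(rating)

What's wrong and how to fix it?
Bug: MAX(rating) on the right of the comparison is an aggregate-in-WHERE error

Fix: Put the inner MAX in a scalar subquery

Corrected query:
SELECT MAX(rating) FROM movies WHERE rating < (SELECT MAX(rating) FROM movies)

Result:
MAX(rating)
-----------
6.3        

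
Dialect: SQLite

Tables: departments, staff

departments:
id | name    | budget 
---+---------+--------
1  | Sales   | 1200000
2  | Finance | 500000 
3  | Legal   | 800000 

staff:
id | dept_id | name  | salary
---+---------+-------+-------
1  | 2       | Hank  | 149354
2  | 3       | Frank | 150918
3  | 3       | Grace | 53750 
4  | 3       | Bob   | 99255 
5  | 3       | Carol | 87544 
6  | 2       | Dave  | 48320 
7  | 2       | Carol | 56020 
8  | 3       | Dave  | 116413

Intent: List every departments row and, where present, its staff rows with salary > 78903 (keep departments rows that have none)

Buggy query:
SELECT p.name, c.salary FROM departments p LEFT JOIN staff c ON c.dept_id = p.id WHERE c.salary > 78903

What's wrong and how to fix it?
Bug: Filtering c.salary in WHERE discards the NULL rows produced by LEFT JOIN, turning it into an inner join

Fix: Put 'c.salary > 78903' in the JOIN's ON clause instead of WHERE

Corrected query:
SELECT p.name, c.salary FROM departments p LEFT JOIN staff c ON c.dept_id = p.id AND c.salary > 78903

Result:
name    | salary
--------+-------
Sales   | NULL  
Finance | 149354
Legal   | 87544 
Legal   | 99255 
Legal   | 116413
Legal   | 150918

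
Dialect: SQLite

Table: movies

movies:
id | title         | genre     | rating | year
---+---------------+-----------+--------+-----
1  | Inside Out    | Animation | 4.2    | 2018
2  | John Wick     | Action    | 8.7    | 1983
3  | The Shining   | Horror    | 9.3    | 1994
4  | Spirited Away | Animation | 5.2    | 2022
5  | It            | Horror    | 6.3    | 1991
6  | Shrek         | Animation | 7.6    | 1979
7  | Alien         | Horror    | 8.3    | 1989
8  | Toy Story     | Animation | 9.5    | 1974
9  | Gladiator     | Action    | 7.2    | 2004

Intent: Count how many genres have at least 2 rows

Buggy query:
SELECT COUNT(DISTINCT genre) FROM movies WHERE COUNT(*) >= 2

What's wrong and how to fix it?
Bug: WHERE filters individual rows, not groups, so a group-level COUNT is invalid there

Fix: Use a subquery that GROUPs and filters with HAVING, then count its rows

Corrected query:
SELECT COUNT(*) FROM (SELECT genre FROM movies GROUP BY genre HAVING COUNT(*) >= 2)

Result:
COUNT(*)
--------
3       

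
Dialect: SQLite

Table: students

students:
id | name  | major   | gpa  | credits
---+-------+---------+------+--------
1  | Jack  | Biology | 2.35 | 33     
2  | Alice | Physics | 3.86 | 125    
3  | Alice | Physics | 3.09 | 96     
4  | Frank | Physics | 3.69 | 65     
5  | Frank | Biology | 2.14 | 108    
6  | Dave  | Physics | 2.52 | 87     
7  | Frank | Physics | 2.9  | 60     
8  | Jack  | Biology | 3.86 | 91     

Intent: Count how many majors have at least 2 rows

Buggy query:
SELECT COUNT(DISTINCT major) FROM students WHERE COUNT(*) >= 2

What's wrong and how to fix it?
Bug: WHERE filters individual rows, not groups, so a group-level COUNT is invalid there

Fix: Group first with HAVING COUNT(*) >= 2, then COUNT the resulting groups

Corrected query:
SELECT COUNT(*) FROM (SELECT major FROM students GROUP BY major HAVING COUNT(*) >= 2)

Result:
COUNT(*)
--------
2       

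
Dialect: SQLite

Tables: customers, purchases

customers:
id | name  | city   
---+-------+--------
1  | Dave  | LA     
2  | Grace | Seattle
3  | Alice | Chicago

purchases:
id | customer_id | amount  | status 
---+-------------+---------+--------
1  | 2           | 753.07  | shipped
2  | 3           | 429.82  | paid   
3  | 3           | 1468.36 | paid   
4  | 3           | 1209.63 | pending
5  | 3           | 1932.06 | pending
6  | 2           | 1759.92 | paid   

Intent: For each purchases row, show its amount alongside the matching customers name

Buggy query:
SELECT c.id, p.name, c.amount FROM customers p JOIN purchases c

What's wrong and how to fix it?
Bug: JOIN with no ON clause produces a cartesian product; every purchases row pairs with every customers row

Fix: Specify the join condition linking the foreign key to the parent id

Corrected query:
SELECT c.id, p.name, c.amount FROM customers p JOIN purchases c ON c.customer_id = p.id

Result:
id | name  | amount 
---+-------+--------
1  | Grace | 753.07 
2  | Alice | 429.82 
3  | Alice | 1468.36
4  | Alice | 1209.63
5  | Alice | 1932.06
6  | Grace | 1759.92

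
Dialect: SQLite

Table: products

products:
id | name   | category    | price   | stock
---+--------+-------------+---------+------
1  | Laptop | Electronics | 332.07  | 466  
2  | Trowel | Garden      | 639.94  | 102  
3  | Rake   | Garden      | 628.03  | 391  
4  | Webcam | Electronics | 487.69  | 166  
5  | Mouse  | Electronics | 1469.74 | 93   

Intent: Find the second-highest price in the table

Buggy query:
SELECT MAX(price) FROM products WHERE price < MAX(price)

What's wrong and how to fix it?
Bug: The inner MAX is an aggregate inside WHERE, which is not allowed

Fix: Put the inner MAX in a scalar subquery

Corrected query:
SELECT MAX(price) FROM products WHERE price < (SELECT MAX(price) FROM products)

Result:
MAX(price)
----------
639.94    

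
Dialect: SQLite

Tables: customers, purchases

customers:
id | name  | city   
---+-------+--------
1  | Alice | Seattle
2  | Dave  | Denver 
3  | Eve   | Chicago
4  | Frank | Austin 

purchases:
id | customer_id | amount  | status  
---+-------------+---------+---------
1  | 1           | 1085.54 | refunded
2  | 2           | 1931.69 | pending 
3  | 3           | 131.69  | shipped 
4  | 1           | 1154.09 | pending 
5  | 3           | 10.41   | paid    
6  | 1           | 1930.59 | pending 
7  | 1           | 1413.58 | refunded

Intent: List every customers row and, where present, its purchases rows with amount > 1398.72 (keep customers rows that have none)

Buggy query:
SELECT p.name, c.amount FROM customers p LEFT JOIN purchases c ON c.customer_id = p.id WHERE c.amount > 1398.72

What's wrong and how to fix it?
Bug: A WHERE condition on the right-hand table after LEFT JOIN drops unmatched parents

Fix: Put 'c.amount > 1398.72' in the JOIN's ON clause instead of WHERE

Corrected query:
SELECT p.name, c.amount FROM customers p LEFT JOIN purchases c ON c.customer_id = p.id AND c.amount > 1398.72

Result:
name  | amount 
------+--------
Alice | 1413.58
Alice | 1930.59
Dave  | 1931.69
Eve   | NULL   
Frank | NULL   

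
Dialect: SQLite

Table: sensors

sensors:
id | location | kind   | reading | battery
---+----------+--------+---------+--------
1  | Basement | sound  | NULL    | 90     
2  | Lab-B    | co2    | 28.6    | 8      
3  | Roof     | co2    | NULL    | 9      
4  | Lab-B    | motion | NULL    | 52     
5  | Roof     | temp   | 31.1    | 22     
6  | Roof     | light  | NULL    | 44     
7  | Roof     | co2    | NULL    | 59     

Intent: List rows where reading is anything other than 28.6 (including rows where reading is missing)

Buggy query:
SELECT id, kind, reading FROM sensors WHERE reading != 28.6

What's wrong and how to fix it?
Bug: 'reading != 28.6' is unknown when reading is NULL, so NULL rows are silently excluded

Fix: Handle NULL separately with IS NULL alongside the inequality

Corrected query:
SELECT id, kind, reading FROM sensors WHERE reading != 28.6 OR reading IS NULL

Result:
id | kind   | reading
---+--------+--------
1  | sound  | NULL   
3  | co2    | NULL   
4  | motion | NULL   
5  | temp   | 31.1   
6  | light  | NULL   
7  | co2    | NULL   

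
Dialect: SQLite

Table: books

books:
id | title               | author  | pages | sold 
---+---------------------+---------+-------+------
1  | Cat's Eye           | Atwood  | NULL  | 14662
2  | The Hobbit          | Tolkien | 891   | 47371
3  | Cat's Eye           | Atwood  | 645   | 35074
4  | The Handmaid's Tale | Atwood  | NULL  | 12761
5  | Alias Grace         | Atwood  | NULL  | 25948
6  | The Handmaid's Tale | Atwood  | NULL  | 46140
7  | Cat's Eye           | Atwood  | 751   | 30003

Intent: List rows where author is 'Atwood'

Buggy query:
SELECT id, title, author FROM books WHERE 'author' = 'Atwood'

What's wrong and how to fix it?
Bug: Single quotes denote string literals in SQL; the column name is being compared as a constant string

Fix: Remove the quotes around the column name (or use double quotes for an identifier)

Corrected query:
SELECT id, title, author FROM books WHERE author = 'Atwood'

Result:
id | title               | author
---+---------------------+-------
1  | Cat's Eye           | Atwood
3  | Cat's Eye           | Atwood
4  | The Handmaid's Tale | Atwood
5  | Alias Grace         | Atwood
6  | The Handmaid's Tale | Atwood
7  | Cat's Eye           | Atwood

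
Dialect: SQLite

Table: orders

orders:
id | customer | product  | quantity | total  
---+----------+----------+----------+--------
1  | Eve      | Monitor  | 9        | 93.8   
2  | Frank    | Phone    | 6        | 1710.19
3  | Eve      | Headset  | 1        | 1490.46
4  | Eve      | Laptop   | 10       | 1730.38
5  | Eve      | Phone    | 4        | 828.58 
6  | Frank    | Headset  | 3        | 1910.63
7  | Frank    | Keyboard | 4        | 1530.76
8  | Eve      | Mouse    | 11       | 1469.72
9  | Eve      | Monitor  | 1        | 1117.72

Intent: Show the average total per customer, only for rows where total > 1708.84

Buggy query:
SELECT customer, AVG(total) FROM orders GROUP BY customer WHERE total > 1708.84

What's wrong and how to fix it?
Bug: Row-level WHERE must come before GROUP BY in the clause order

Fix: Move the WHERE clause before GROUP BY

Corrected query:
SELECT customer, AVG(total) FROM orders WHERE total > 1708.84 GROUP BY customer

Result:
customer | AVG(total)
---------+-----------
Eve      | 1730.38   
Frank    | 1810.41   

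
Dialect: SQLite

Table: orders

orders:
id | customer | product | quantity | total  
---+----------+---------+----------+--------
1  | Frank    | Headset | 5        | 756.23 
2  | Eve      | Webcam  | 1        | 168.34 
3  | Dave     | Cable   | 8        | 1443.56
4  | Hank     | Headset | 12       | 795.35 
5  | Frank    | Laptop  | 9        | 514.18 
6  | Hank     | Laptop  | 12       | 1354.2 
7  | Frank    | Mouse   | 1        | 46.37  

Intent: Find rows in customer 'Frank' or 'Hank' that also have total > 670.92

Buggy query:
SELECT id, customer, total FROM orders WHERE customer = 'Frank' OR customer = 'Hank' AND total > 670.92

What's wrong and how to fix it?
Bug: AND binds tighter than OR, so this parses as customer = 'Frank' OR (customer = 'Hank' AND total > 670.92)

Fix: Add parentheses around the OR so the AND applies to both alternatives

Corrected query:
SELECT id, customer, total FROM orders WHERE (customer = 'Frank' OR customer = 'Hank') AND total > 670.92

Result:
id | customer | total 
---+----------+-------
1  | Frank    | 756.23
4  | Hank     | 795.35
6  | Hank     | 1354.2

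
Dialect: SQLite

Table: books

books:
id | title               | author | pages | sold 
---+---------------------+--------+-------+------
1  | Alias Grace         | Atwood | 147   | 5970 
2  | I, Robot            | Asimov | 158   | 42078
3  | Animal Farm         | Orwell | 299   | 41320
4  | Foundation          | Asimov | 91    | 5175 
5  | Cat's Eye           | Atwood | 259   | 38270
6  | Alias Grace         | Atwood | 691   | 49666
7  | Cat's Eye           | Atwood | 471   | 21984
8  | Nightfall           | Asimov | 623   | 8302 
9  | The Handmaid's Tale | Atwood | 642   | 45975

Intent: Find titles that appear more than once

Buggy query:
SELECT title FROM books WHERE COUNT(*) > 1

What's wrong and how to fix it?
Bug: WHERE can't reference COUNT(*); aggregates are computed after WHERE

Fix: GROUP BY title, then filter groups with HAVING COUNT(*) > 1

Corrected query:
SELECT title FROM books GROUP BY title HAVING COUNT(*) > 1

Result:
title      
-----------
Alias Grace
Cat's Eye  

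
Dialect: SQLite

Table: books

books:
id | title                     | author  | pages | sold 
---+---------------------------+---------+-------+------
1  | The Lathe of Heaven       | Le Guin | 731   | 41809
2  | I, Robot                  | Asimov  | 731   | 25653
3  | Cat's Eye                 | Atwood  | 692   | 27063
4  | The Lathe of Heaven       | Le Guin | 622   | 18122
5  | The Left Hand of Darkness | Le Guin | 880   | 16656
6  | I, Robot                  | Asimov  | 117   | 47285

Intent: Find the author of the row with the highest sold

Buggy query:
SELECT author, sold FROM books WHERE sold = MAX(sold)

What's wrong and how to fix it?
Bug: WHERE is evaluated per row; an aggregate over the whole table isn't defined there

Fix: Use a subquery: WHERE sold = (SELECT MAX(sold) FROM books)

Corrected query:
SELECT author, sold FROM books WHERE sold = (SELECT MAX(sold) FROM books)

Result:
author | sold 
-------+------
Asimov | 47285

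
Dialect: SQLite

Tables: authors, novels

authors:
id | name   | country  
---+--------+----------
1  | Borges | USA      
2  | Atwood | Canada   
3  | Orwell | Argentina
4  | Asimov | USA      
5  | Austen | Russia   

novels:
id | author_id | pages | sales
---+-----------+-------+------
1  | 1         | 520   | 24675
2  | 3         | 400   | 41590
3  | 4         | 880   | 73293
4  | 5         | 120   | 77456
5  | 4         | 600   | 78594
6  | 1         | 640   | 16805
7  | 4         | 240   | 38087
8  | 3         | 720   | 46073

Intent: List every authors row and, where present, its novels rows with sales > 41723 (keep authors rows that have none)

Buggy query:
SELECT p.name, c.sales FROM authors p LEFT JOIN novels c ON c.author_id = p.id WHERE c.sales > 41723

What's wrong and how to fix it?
Bug: A WHERE condition on the right-hand table after LEFT JOIN drops unmatched parents

Fix: Put 'c.sales > 41723' in the JOIN's ON clause instead of WHERE

Corrected query:
SELECT p.name, c.sales FROM authors p LEFT JOIN novels c ON c.author_id = p.id AND c.sales > 41723

Result:
name   | sales
-------+------
Borges | NULL 
Atwood | NULL 
Orwell | 46073
Asimov | 73293
Asimov | 78594
Austen | 77456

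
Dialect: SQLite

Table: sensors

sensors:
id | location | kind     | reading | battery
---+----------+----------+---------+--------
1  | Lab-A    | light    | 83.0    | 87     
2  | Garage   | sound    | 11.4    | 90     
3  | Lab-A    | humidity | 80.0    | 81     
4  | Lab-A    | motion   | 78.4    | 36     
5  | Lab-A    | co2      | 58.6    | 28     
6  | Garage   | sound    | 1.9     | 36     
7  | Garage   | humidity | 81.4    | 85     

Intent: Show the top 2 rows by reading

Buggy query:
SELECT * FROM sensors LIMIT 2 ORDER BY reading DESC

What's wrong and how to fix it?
Bug: ORDER BY cannot follow LIMIT; LIMIT is the final clause

Fix: Sort with ORDER BY, then apply LIMIT

Corrected query:
SELECT * FROM sensors ORDER BY reading DESC LIMIT 2

Result:
id | location | kind     | reading | battery
---+----------+----------+---------+--------
1  | Lab-A    | light    | 83      | 87     
7  | Garage   | humidity | 81.4    | 85     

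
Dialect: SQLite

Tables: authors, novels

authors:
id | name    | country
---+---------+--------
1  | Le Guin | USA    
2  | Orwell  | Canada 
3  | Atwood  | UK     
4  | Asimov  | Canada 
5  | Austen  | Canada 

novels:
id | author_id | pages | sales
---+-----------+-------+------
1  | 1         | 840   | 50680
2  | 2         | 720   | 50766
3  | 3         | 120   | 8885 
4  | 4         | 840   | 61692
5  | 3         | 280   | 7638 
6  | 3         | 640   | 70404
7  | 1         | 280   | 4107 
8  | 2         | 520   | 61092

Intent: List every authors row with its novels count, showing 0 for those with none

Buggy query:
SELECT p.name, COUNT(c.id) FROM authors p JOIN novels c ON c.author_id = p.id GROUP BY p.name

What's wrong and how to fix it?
Bug: INNER JOIN drops authors rows that have no matching novels rows

Fix: Use LEFT JOIN so parents without children still appear (COUNT(c.id) gives 0)

Corrected query:
SELECT p.name, COUNT(c.id) FROM authors p LEFT JOIN novels c ON c.author_id = p.id GROUP BY p.name

Result:
name    | COUNT(c.id)
--------+------------
Asimov  | 1          
Atwood  | 3          
Austen  | 0          
Le Guin | 2          
Orwell  | 2          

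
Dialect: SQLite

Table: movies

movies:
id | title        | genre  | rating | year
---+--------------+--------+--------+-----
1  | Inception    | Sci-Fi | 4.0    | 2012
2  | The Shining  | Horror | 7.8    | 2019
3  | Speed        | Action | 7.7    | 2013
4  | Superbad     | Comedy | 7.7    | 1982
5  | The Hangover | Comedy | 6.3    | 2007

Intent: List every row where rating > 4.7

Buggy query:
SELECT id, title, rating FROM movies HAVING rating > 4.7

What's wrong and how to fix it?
Bug: HAVING filters the output of aggregation, but this query has no GROUP BY and no aggregate functions, so SQLite rejects it (HAVING clause on a non-aggregate query); the condition here is per row

Fix: Replace HAVING with WHERE since the condition applies to individual rows

Corrected query:
SELECT id, title, rating FROM movies WHERE rating > 4.7

Result:
id | title        | rating
---+--------------+-------
2  | The Shining  | 7.8   
3  | Speed        | 7.7   
4  | Superbad     | 7.7   
5  | The Hangover | 6.3   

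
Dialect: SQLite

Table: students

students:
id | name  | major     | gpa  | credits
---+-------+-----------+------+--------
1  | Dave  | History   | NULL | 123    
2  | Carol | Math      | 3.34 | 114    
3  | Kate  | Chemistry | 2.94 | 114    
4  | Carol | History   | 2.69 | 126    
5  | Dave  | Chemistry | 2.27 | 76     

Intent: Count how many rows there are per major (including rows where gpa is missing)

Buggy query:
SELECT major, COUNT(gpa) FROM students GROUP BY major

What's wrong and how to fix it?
Bug: COUNT(gpa) skips NULLs, so groups with missing gpa are undercounted

Fix: Use COUNT(*) to count all rows regardless of NULL

Corrected query:
SELECT major, COUNT(*) FROM students GROUP BY major

Result:
major     | COUNT(*)
----------+---------
Chemistry | 2       
History   | 2       
Math      | 1       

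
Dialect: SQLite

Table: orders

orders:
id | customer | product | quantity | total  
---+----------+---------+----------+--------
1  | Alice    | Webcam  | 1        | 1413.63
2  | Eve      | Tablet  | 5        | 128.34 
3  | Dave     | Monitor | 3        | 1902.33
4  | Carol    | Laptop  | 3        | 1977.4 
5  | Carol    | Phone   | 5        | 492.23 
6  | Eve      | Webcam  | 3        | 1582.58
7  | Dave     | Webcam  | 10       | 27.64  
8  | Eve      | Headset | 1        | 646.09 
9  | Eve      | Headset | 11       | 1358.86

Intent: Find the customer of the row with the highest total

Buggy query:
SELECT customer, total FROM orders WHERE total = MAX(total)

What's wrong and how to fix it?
Bug: MAX(total) is an aggregate and cannot be used directly in WHERE

Fix: Use a subquery: WHERE total = (SELECT MAX(total) FROM orders)

Corrected query:
SELECT customer, total FROM orders WHERE total = (SELECT MAX(total) FROM orders)

Result:
customer | total 
---------+-------
Carol    | 1977.4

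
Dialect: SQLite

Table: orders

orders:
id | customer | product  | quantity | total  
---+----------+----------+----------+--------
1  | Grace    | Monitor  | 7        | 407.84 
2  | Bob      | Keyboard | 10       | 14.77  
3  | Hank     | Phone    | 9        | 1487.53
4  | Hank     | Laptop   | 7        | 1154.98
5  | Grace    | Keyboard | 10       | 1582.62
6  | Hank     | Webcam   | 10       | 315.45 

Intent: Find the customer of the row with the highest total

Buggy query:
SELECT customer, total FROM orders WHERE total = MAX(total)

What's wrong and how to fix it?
Bug: WHERE is evaluated per row; an aggregate over the whole table isn't defined there

Fix: Wrap MAX in a scalar subquery so WHERE compares against a single value

Corrected query:
SELECT customer, total FROM orders WHERE total = (SELECT MAX(total) FROM orders)

Result:
customer | total  
---------+--------
Grace    | 1582.62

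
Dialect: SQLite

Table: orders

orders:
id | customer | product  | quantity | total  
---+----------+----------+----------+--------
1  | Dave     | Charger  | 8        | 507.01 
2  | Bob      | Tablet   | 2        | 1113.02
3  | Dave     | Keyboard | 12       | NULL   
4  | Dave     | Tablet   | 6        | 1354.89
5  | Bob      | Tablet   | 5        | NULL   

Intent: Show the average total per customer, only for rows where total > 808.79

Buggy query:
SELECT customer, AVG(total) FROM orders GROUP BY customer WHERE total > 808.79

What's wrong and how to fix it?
Bug: Row-level WHERE must come before GROUP BY in the clause order

Fix: Move the WHERE clause before GROUP BY

Corrected query:
SELECT customer, AVG(total) FROM orders WHERE total > 808.79 GROUP BY customer

Result:
customer | AVG(total)
---------+-----------
Bob      | 1113.02   
Dave     | 1354.89   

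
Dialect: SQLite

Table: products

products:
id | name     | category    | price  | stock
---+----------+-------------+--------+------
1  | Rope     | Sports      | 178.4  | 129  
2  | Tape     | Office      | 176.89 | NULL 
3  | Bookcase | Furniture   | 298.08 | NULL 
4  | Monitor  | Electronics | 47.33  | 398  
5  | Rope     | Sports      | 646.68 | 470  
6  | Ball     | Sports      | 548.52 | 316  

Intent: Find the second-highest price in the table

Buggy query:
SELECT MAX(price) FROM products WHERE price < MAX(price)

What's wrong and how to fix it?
Bug: The inner MAX is an aggregate inside WHERE, which is not allowed

Fix: Put the inner MAX in a scalar subquery

Corrected query:
SELECT MAX(price) FROM products WHERE price < (SELECT MAX(price) FROM products)

Result:
MAX(price)
----------
548.52    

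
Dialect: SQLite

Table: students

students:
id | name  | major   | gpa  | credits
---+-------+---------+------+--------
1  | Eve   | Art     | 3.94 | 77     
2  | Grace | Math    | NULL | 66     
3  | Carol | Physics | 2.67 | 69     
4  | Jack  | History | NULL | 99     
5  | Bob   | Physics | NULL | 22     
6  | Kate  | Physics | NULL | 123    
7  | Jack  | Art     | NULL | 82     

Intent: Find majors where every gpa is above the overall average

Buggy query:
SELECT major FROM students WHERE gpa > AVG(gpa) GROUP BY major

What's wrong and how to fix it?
Bug: WHERE evaluates per row before aggregation, so AVG() is unavailable

Fix: Compute the overall average in a scalar subquery and compare each group's MIN against it in HAVING

Corrected query:
SELECT major FROM students GROUP BY major HAVING MIN(gpa) > (SELECT AVG(gpa) FROM students)

Result:
major
-----
Art  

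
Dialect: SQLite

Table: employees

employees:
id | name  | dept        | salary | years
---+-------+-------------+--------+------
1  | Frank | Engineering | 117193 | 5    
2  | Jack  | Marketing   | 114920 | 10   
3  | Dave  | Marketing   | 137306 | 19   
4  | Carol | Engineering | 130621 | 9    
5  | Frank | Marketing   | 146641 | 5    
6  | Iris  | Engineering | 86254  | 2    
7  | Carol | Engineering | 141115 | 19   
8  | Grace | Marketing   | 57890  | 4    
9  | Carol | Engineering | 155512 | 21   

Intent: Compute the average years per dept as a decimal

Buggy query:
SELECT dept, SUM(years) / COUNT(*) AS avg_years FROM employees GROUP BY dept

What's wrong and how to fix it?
Bug: Both operands are integers, so '/' performs integer division and truncates

Fix: Multiply by 1.0 (or CAST to REAL) to force floating-point division

Corrected query:
SELECT dept, SUM(years) * 1.0 / COUNT(*) AS avg_years FROM employees GROUP BY dept

Result:
dept        | avg_years
------------+----------
Engineering | 11.2     
Marketing   | 9.5      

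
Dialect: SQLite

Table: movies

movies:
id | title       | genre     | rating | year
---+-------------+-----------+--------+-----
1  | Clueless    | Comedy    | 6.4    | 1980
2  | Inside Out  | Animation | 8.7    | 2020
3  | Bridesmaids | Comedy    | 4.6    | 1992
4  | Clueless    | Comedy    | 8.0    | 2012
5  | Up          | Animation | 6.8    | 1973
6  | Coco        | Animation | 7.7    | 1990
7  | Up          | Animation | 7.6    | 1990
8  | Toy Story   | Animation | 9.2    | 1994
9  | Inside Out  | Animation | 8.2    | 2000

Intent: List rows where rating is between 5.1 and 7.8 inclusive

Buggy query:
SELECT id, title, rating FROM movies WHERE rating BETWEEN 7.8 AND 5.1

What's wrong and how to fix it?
Bug: The bounds are reversed; BETWEEN a AND b requires a <= b to match anything

Fix: Write BETWEEN 5.1 AND 7.8

Corrected query:
SELECT id, title, rating FROM movies WHERE rating BETWEEN 5.1 AND 7.8

Result:
id | title    | rating
---+----------+-------
1  | Clueless | 6.4   
5  | Up       | 6.8   
6  | Coco     | 7.7   
7  | Up       | 7.6   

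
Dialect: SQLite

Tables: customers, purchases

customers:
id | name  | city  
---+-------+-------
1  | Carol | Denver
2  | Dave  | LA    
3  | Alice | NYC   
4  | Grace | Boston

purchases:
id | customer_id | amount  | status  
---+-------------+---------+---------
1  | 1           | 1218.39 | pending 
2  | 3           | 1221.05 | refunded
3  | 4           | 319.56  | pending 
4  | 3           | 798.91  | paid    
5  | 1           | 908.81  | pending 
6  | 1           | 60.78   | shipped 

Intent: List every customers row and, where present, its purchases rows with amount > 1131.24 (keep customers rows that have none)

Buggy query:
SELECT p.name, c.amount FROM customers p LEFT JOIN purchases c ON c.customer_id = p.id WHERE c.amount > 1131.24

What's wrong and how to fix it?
Bug: Filtering c.amount in WHERE discards the NULL rows produced by LEFT JOIN, turning it into an inner join

Fix: Put 'c.amount > 1131.24' in the JOIN's ON clause instead of WHERE

Corrected query:
SELECT p.name, c.amount FROM customers p LEFT JOIN purchases c ON c.customer_id = p.id AND c.amount > 1131.24

Result:
name  | amount 
------+--------
Carol | 1218.39
Dave  | NULL   
Alice | 1221.05
Grace | NULL   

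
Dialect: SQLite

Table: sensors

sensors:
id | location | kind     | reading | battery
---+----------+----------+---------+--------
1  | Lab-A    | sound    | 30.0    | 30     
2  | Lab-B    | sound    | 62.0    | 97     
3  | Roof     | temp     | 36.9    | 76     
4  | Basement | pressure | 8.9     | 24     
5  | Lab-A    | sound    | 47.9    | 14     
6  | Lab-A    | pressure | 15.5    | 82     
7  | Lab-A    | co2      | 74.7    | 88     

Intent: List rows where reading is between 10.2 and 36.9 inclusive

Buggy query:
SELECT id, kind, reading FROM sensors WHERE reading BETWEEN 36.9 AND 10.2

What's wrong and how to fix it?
Bug: The bounds are reversed; BETWEEN a AND b requires a <= b to match anything

Fix: Swap the bounds so the smaller value comes first

Corrected query:
SELECT id, kind, reading FROM sensors WHERE reading BETWEEN 10.2 AND 36.9

Result:
id | kind     | reading
---+----------+--------
1  | sound    | 30     
3  | temp     | 36.9   
6  | pressure | 15.5   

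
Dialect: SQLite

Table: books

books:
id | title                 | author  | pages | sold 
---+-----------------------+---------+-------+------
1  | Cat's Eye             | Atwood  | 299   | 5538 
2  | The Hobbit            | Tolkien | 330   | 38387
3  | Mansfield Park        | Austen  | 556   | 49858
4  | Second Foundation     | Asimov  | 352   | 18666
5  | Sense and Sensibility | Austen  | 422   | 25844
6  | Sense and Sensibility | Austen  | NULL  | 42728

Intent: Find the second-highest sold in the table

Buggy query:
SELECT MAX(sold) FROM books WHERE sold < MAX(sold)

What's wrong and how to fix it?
Bug: The inner MAX is an aggregate inside WHERE, which is not allowed

Fix: Put the inner MAX in a scalar subquery

Corrected query:
SELECT MAX(sold) FROM books WHERE sold < (SELECT MAX(sold) FROM books)

Result:
MAX(sold)
---------
42728    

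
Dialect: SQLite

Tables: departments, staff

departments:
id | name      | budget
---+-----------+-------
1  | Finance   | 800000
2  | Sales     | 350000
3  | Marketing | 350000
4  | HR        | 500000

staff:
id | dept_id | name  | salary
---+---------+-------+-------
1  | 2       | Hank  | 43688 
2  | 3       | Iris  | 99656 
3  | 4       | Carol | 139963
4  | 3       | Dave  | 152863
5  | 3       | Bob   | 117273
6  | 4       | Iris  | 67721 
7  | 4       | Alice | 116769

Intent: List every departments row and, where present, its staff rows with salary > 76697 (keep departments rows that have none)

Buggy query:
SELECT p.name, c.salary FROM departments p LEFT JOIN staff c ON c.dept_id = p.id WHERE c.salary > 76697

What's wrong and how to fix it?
Bug: A WHERE condition on the right-hand table after LEFT JOIN drops unmatched parents

Fix: Move the right-table condition into the ON clause so unmatched parents are kept

Corrected query:
SELECT p.name, c.salary FROM departments p LEFT JOIN staff c ON c.dept_id = p.id AND c.salary > 76697

Result:
name      | salary
----------+-------
Finance   | NULL  
Sales     | NULL  
Marketing | 99656 
Marketing | 117273
Marketing | 152863
HR        | 116769
HR        | 139963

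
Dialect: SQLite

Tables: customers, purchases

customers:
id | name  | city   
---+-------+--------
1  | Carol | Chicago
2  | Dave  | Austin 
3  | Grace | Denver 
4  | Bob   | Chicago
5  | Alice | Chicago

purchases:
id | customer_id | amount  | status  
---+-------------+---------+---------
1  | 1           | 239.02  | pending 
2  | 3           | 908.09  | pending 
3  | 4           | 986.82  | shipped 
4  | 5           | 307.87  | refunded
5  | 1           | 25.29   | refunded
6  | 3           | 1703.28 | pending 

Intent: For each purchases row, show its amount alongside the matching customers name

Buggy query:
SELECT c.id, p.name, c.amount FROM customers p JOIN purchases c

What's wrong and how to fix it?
Bug: JOIN with no ON clause produces a cartesian product; every purchases row pairs with every customers row

Fix: Specify the join condition linking the foreign key to the parent id

Corrected query:
SELECT c.id, p.name, c.amount FROM customers p JOIN purchases c ON c.customer_id = p.id

Result:
id | name  | amount 
---+-------+--------
1  | Carol | 239.02 
2  | Grace | 908.09 
3  | Bob   | 986.82 
4  | Alice | 307.87 
5  | Carol | 25.29  
6  | Grace | 1703.28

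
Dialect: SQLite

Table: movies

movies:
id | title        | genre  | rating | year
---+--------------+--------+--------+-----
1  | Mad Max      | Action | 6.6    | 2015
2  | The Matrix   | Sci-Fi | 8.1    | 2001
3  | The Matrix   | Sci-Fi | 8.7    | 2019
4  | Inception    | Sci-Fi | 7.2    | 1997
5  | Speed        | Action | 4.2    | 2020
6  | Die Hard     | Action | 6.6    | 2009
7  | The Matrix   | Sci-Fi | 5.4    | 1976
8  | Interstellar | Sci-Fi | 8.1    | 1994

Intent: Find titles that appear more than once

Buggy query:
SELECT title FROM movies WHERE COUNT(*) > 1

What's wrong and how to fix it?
Bug: COUNT(*) is an aggregate and cannot be used in WHERE

Fix: Group first, then use HAVING for the count condition

Corrected query:
SELECT title FROM movies GROUP BY title HAVING COUNT(*) > 1

Result:
title     
----------
The Matrix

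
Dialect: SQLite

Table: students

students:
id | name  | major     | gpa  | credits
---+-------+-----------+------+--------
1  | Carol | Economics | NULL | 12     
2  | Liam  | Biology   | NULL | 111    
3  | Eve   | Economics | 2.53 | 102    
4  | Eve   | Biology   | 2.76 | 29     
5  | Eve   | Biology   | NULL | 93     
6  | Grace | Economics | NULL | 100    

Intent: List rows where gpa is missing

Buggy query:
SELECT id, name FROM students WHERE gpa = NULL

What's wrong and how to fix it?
Bug: Comparing to NULL with '=' never matches; NULL = NULL is unknown, not true

Fix: Replace '= NULL' with 'IS NULL'

Corrected query:
SELECT id, name FROM students WHERE gpa IS NULL

Result:
id | name 
---+------
1  | Carol
2  | Liam 
5  | Eve  
6  | Grace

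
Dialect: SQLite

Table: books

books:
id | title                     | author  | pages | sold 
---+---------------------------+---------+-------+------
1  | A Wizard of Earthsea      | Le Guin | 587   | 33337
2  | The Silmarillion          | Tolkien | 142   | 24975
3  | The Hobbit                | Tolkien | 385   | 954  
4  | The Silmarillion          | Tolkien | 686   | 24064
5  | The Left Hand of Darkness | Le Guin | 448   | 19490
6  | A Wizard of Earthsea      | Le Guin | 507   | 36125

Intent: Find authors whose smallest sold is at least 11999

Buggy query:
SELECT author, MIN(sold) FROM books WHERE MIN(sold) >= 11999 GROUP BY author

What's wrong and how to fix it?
Bug: Aggregates like MIN are computed per group after WHERE runs

Fix: Use HAVING for the per-group MIN condition

Corrected query:
SELECT author, MIN(sold) FROM books GROUP BY author HAVING MIN(sold) >= 11999

Result:
author  | MIN(sold)
--------+----------
Le Guin | 19490    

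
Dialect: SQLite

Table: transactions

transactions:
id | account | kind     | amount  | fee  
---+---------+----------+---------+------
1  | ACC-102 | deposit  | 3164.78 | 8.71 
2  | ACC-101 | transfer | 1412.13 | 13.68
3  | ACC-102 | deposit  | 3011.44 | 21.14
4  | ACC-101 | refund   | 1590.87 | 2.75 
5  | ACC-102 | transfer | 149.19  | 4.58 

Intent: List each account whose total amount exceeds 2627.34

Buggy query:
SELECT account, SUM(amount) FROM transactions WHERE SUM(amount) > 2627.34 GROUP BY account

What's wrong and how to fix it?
Bug: WHERE runs before GROUP BY, so aggregates aren't available there

Fix: Use HAVING (which filters groups after aggregation) instead of WHERE

Corrected query:
SELECT account, SUM(amount) FROM transactions GROUP BY account HAVING SUM(amount) > 2627.34

Result:
account | SUM(amount)
--------+------------
ACC-101 | 3003       
ACC-102 | 6325.41    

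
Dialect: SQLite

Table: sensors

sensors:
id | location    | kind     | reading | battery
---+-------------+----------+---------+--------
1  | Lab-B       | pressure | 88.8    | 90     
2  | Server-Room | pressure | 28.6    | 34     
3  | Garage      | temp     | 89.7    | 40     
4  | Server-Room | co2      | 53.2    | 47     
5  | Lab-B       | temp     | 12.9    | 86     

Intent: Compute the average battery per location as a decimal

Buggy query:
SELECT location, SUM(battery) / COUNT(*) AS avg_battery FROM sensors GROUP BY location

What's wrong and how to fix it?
Bug: SUM(battery) and COUNT(*) are both integers; the division truncates the fractional part

Fix: Cast one side to REAL so the division keeps the fractional part

Corrected query:
SELECT location, SUM(battery) * 1.0 / COUNT(*) AS avg_battery FROM sensors GROUP BY location

Result:
location    | avg_battery
------------+------------
Garage      | 40         
Lab-B       | 88         
Server-Room | 40.5       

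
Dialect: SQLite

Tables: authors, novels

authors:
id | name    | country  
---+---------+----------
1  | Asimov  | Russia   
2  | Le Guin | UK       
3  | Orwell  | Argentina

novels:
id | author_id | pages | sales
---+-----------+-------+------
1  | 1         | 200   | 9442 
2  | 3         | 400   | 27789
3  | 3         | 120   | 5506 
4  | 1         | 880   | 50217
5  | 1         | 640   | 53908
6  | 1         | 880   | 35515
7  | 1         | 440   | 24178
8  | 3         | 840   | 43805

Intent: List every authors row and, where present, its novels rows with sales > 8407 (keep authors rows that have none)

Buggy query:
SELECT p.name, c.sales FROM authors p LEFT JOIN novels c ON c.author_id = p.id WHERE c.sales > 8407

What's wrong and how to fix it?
Bug: A WHERE condition on the right-hand table after LEFT JOIN drops unmatched parents

Fix: Put 'c.sales > 8407' in the JOIN's ON clause instead of WHERE

Corrected query:
SELECT p.name, c.sales FROM authors p LEFT JOIN novels c ON c.author_id = p.id AND c.sales > 8407

Result:
name    | sales
--------+------
Asimov  | 9442 
Asimov  | 24178
Asimov  | 35515
Asimov  | 50217
Asimov  | 53908
Le Guin | NULL 
Orwell  | 27789
Orwell  | 43805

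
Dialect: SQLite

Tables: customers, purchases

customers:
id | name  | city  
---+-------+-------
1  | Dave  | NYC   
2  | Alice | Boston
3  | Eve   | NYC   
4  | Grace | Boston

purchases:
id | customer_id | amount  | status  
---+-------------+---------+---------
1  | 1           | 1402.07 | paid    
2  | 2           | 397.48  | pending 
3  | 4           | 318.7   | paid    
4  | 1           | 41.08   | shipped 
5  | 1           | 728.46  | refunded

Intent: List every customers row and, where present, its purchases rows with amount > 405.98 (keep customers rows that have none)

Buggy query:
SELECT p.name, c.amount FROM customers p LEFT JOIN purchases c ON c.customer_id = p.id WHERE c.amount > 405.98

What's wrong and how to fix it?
Bug: A WHERE condition on the right-hand table after LEFT JOIN drops unmatched parents

Fix: Move the right-table condition into the ON clause so unmatched parents are kept

Corrected query:
SELECT p.name, c.amount FROM customers p LEFT JOIN purchases c ON c.customer_id = p.id AND c.amount > 405.98

Result:
name  | amount 
------+--------
Dave  | 728.46 
Dave  | 1402.07
Alice | NULL   
Eve   | NULL   
Grace | NULL   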